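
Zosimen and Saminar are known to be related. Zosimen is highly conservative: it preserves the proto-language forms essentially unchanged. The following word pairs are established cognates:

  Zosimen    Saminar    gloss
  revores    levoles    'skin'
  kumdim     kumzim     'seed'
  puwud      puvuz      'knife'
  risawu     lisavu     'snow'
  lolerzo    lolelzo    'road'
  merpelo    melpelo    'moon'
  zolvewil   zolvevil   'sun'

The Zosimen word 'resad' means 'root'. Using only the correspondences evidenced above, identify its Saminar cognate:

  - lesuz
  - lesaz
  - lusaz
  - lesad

revores ~ levoles — Zosimen r corresponds to Saminar l word-initially before a front vowel.
puwud ~ puvuz — Zosimen d corresponds to Saminar z word-finally.
Applying these to Zosimen 'resad':
  resad → lesad   (r→l word-initially before a front vowel)
  lesad → lesaz   (d→z word-finally)
So the Saminar cognate is 'lesaz'.

lesaz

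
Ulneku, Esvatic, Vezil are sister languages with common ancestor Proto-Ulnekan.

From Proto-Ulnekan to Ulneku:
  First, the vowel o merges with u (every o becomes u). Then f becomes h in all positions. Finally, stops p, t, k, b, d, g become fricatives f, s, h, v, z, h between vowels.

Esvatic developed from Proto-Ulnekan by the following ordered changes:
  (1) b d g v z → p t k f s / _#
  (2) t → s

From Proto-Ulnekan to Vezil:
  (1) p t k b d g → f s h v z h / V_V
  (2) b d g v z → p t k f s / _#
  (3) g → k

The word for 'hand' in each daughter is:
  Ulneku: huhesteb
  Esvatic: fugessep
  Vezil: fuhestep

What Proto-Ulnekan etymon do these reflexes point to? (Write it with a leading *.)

*fugesteb

Position 6: Ulneku has t, Esvatic has s, Vezil has t. Ulneku preserves t here (none of its changes turn any other segment into t), so the proto-segment is *t.
Position 8: Ulneku has b, Esvatic has p, Vezil has p. Ulneku preserves b here (none of its changes turn any other segment into b), so the proto-segment is *b.
Position 3: Ulneku has h, Esvatic has g, Vezil has h. Esvatic preserves g here (none of its changes turn any other segment into g), so the proto-segment is *g.
Continuing position by position gives *fugesteb; check it forward:
Ulneku: *fugesteb
  fugesteb (rule 1 does not apply)
  fugesteb → hugesteb   [unconditioned shift]
  hugesteb → huhesteb   [intervocalic lenition]
  giving Ulneku huhesteb.
Esvatic: *fugesteb > fugestep > fugessep  (by final devoicing, unconditioned shift)
Vezil: *fugesteb > fuhesteb > fuhestep  (by intervocalic lenition, final devoicing)
*fugesteb is the unique common source.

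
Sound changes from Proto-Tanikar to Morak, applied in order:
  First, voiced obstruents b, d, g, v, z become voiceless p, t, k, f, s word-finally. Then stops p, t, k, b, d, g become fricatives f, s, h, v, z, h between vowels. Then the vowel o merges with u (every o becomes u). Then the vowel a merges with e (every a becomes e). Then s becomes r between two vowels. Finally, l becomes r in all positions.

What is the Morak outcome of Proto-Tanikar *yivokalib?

yivuherip

Morak: *yivokalib
  yivokalib → yivokalip   [final devoicing]
  yivokalip → yivohalip   [intervocalic lenition]
  yivohalip → yivuhalip   [vowel merger]
  yivuhalip → yivuhelip   [vowel merger]
  yivuhelip (rule 5 does not apply)
  yivuhelip → yivuherip   [unconditioned shift]
  giving Morak yivuherip.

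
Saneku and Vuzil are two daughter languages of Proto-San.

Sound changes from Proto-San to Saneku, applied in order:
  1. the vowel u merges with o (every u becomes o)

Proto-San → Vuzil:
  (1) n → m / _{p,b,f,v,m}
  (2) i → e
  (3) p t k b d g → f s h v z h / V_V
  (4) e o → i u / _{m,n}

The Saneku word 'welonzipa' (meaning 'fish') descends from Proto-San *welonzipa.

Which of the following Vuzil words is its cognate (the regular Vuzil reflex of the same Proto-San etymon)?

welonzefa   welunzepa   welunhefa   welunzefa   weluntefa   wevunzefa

welunzefa

Vuzil: *welonzipa
  welonzipa (rule 1 does not apply)
  welonzipa → welonzepa   [vowel merger]
  welonzepa → welonzefa   [intervocalic lenition]
  welonzefa → welunzefa   [pre-nasal raising]
  giving Vuzil welunzefa.
The other candidates each miss or misapply at least one Vuzil change.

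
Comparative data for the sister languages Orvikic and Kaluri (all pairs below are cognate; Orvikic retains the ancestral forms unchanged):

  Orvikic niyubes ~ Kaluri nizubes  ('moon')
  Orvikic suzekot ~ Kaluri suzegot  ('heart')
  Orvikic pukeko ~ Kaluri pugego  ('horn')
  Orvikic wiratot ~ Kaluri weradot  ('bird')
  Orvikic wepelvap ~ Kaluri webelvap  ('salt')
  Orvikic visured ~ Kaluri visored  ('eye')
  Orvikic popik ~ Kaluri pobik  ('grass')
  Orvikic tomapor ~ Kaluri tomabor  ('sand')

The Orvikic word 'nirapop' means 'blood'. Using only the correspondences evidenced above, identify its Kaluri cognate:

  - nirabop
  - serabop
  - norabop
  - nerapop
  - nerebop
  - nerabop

wiratot ~ weradot — Orvikic i corresponds to Kaluri e after a consonant, before r.
tomapor ~ tomabor — Orvikic p corresponds to Kaluri b between vowels (before a back vowel).
Applying these to Orvikic 'nirapop':
  nirapop → nerapop   (i→e after a consonant, before r)
  nerapop → nerabop   (p→b between vowels (before a back vowel))
So the Kaluri cognate is 'nerabop'.

nerabop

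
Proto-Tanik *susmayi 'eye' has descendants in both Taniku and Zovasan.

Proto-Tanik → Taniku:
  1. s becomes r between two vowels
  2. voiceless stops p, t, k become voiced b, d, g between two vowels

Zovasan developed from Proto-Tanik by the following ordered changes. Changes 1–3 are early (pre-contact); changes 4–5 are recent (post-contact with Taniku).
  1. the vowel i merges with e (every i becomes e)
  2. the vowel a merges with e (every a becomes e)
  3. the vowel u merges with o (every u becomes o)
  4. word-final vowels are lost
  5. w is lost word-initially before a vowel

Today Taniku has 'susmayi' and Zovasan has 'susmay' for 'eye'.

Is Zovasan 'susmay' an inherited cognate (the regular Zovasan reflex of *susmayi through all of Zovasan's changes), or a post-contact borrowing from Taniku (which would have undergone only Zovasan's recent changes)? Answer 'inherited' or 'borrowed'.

borrowed

If inherited, *susmayi would pass through all of Zovasan's changes:
Zovasan: *susmayi
  susmayi → susmaye   [vowel merger]
  susmaye → susmeye   [vowel merger]
  susmeye → sosmeye   [vowel merger]
  sosmeye → sosmey   [apocope]
  sosmey (rule 5 does not apply)
  giving Zovasan sosmey.
If borrowed from Taniku 'susmayi' after the early changes, it would undergo only the recent ones:
  rule 4 (apocope): susmayi → susmay
  rule 5 (glide loss): no change (susmay)
  ⇒ as a loan: susmay
Zovasan 'susmay' matches the loan outcome 'susmay', not the inherited 'sosmey' — it skipped the early Zovasan changes, so it was borrowed from Taniku.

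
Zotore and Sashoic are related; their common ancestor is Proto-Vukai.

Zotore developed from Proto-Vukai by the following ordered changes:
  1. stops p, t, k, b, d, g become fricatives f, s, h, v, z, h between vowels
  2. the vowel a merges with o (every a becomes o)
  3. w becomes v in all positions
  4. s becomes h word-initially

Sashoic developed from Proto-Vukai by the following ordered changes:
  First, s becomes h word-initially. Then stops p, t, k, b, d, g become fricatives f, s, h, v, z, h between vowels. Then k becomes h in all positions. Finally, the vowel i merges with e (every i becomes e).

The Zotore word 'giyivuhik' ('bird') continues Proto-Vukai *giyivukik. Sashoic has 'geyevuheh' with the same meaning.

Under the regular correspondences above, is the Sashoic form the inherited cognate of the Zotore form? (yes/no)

Derive the expected Sashoic reflex of *giyivukik:
Sashoic: start from *giyivukik.
  rule 1: no change — giyivukik
  rule 2 (intervocalic lenition): giyivukik → giyivuhik
  rule 3 (unconditioned shift): giyivuhik → giyivuhih
  rule 4 (vowel merger): giyivuhih → geyevuheh
  ⇒ Sashoic geyevuheh
Sashoic 'geyevuheh' matches the regular reflex exactly, so the pair is cognate.

yes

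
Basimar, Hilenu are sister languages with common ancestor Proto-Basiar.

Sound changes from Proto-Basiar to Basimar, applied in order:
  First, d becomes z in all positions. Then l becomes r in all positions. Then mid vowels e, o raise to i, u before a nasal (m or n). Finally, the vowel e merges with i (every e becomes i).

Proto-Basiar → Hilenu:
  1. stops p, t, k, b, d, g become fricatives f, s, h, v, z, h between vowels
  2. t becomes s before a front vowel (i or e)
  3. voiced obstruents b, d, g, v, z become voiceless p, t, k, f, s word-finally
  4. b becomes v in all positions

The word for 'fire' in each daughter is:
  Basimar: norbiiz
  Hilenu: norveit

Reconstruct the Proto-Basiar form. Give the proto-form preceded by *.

*norbeid

Position 5: Basimar has i, Hilenu has e. Hilenu preserves e here (none of its changes turn any other segment into e), so the proto-segment is *e.
Position 7: Basimar has z, Hilenu has t. Taking the neighbouring segments as reconstructed: Basimar z could go back to *d or *z; Hilenu t could go back to *t or *d — the one source consistent with every daughter is *d.
Position 4: Basimar has b, Hilenu has v. Basimar preserves b here (none of its changes turn any other segment into b), so the proto-segment is *b.
Verify the candidate proto-form against each daughter:
Basimar: *norbeid
  norbeid → norbeiz   [unconditioned shift]
  norbeiz (rule 2 does not apply)
  norbeiz (rule 3 does not apply)
  norbeiz → norbiiz   [vowel merger]
  giving Basimar norbiiz.
Hilenu: *norbeid
  norbeid (rule 1 does not apply)
  norbeid (rule 2 does not apply)
  norbeid → norbeit   [final devoicing]
  norbeit → norveit   [unconditioned shift]
  giving Hilenu norveit.
*norbeid is the unique common source.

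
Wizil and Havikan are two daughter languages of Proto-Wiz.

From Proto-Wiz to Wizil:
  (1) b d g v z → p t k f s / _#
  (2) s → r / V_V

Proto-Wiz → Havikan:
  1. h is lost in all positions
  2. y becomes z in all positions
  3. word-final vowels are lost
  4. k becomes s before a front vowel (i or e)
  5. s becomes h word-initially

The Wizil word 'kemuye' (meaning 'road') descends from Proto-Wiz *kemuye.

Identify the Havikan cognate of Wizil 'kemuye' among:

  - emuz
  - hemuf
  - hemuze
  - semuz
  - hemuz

Havikan: start from *kemuye.
  rule 1: no change — kemuye
  rule 2 (unconditioned shift): kemuye → kemuze
  rule 3 (apocope): kemuze → kemuz
  rule 4 (palatalisation): kemuz → semuz
  rule 5 (debuccalisation): semuz → hemuz
  ⇒ Havikan hemuz
The other candidates each miss or misapply at least one Havikan change.

hemuz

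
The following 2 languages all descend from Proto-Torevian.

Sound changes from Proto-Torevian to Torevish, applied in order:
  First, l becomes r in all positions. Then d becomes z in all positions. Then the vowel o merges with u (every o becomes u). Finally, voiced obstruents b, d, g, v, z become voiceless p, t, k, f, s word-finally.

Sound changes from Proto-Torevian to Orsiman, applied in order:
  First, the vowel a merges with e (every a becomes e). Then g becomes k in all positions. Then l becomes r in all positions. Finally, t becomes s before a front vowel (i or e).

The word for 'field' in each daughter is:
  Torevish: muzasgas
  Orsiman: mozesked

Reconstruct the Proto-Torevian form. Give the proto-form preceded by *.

*mozasgad

Position 7: Torevish has a, Orsiman has e. Torevish preserves a here (none of its changes turn any other segment into a), so the proto-segment is *a.
Position 4: Torevish has a, Orsiman has e. Torevish preserves a here (none of its changes turn any other segment into a), so the proto-segment is *a.
Position 2: Torevish has u, Orsiman has o. Orsiman preserves o here (none of its changes turn any other segment into o), so the proto-segment is *o.
Verify the candidate proto-form against each daughter:
Torevish: start from *mozasgad.
  rule 1: no change — mozasgad
  rule 2 (unconditioned shift): mozasgad → mozasgaz
  rule 3 (vowel merger): mozasgaz → muzasgaz
  rule 4 (final devoicing): muzasgaz → muzasgas
  ⇒ Torevish muzasgas
Orsiman: *mozasgad > mozesged > mozesked  (by vowel merger, unconditioned shift)
Only *mozasgad yields all of Torevish muzasgas, Orsiman mozesked.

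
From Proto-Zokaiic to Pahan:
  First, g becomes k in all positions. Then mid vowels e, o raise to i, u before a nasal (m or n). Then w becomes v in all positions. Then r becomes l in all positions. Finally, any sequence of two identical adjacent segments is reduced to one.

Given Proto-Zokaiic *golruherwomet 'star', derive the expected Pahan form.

Pahan: *golruherwomet > kolruherwomet > kolruherwumet > kolruhervumet > kolluhelvumet > koluhelvumet  (by unconditioned shift, pre-nasal raising, unconditioned shift, unconditioned shift, degemination)

koluhelvumet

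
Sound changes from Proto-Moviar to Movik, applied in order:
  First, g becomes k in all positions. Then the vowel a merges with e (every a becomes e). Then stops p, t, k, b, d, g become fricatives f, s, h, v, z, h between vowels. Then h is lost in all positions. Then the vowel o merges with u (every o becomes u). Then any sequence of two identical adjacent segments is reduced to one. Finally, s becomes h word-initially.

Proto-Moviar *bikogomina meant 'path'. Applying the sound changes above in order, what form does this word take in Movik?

biumine

Movik: start from *bikogomina.
  rule 1 (unconditioned shift): bikogomina → bikokomina
  rule 2 (vowel merger): bikokomina → bikokomine
  rule 3 (intervocalic lenition): bikokomine → bihohomine
  rule 4 (h-loss): bihohomine → bioomine
  rule 5 (vowel merger): bioomine → biuumine
  rule 6 (degemination): biuumine → biumine
  rule 7: no change — biumine
  ⇒ Movik biumine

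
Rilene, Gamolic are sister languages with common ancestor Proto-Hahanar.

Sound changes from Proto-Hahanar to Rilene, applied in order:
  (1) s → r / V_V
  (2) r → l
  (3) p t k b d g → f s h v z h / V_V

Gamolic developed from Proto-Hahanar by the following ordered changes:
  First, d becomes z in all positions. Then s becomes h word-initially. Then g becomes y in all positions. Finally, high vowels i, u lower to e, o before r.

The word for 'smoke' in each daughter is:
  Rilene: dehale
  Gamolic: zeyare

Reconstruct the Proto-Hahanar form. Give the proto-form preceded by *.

Position 5: Rilene has l, Gamolic has r. Gamolic preserves r here (none of its changes turn any other segment into r), so the proto-segment is *r.
Position 3: Rilene has h, Gamolic has y. Taking the neighbouring segments as reconstructed: Rilene h could go back to *k or *g or *h; Gamolic y could go back to *g or *y — the one source consistent with every daughter is *g.
Verify the candidate proto-form against each daughter:
Rilene: *degare
  degare (rule 1 does not apply)
  degare → degale   [unconditioned shift]
  degale → dehale   [intervocalic lenition]
  giving Rilene dehale.
Gamolic: start from *degare.
  rule 1 (unconditioned shift): degare → zegare
  rule 2: no change — zegare
  rule 3 (unconditioned shift): zegare → zeyare
  rule 4: no change — zeyare
  ⇒ Gamolic zeyare
Only *degare yields all of Rilene dehale, Gamolic zeyare.

*degare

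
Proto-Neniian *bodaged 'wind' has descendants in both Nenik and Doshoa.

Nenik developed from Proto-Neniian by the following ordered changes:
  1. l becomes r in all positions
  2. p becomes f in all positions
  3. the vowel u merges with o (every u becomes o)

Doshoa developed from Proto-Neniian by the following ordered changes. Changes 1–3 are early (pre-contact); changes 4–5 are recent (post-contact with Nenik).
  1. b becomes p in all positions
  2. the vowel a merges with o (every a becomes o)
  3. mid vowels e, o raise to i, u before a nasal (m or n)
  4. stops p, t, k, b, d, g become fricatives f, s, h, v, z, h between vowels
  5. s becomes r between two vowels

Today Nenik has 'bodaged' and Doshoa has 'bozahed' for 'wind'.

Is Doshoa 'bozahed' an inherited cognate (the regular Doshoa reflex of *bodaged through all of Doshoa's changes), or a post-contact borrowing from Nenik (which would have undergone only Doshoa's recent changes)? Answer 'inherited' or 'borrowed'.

If inherited, *bodaged would pass through all of Doshoa's changes:
Doshoa: start from *bodaged.
  rule 1 (unconditioned shift): bodaged → podaged
  rule 2 (vowel merger): podaged → podoged
  rule 3: no change — podoged
  rule 4 (intervocalic lenition): podoged → pozohed
  rule 5: no change — pozohed
  ⇒ Doshoa pozohed
If borrowed from Nenik 'bodaged' after the early changes, it would undergo only the recent ones:
  rule 4 (intervocalic lenition): bodaged → bozahed
  rule 5 (rhotacism): no change (bozahed)
  ⇒ as a loan: bozahed
Doshoa 'bozahed' matches the loan outcome 'bozahed', not the inherited 'pozohed' — it skipped the early Doshoa changes, so it was borrowed from Nenik.

borrowed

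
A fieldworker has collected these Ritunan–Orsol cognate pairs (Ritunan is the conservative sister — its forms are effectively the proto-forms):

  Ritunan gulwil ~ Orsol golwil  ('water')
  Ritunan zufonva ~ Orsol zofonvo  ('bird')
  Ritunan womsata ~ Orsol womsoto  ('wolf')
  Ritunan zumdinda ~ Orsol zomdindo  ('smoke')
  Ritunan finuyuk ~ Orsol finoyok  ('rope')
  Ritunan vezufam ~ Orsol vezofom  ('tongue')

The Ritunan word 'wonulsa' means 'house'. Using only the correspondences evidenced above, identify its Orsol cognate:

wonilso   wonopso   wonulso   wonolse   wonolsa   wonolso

gulwil ~ golwil, finuyuk ~ finoyok — Ritunan u corresponds to Orsol o after a consonant, before a consonant other than r, m, n, p, b, f, v.
zufonva ~ zofonvo, womsata ~ womsoto — Ritunan a corresponds to Orsol o word-finally.
Applying these to Ritunan 'wonulsa':
  wonulsa → wonolsa   (u→o after a consonant, before a consonant other than r, m, n, p, b, f, v)
  wonolsa → wonolso   (a→o word-finally)
So the Orsol cognate is 'wonolso'.

wonolso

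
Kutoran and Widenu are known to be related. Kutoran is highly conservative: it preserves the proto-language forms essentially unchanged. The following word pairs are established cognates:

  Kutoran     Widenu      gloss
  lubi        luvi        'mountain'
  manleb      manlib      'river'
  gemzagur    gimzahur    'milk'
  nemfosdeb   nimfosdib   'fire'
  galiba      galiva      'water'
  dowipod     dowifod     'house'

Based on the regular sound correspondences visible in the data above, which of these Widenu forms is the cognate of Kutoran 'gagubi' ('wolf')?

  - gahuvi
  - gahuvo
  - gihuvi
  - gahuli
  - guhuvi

gahuvi

gemzagur ~ gimzahur — Kutoran g corresponds to Widenu h between vowels (before a back vowel).
lubi ~ luvi — Kutoran b corresponds to Widenu v between vowels (before a front vowel).
Applying these to Kutoran 'gagubi':
  gagubi → gahubi   (g→h between vowels (before a back vowel))
  gahubi → gahuvi   (b→v between vowels (before a front vowel))
So the Widenu cognate is 'gahuvi'.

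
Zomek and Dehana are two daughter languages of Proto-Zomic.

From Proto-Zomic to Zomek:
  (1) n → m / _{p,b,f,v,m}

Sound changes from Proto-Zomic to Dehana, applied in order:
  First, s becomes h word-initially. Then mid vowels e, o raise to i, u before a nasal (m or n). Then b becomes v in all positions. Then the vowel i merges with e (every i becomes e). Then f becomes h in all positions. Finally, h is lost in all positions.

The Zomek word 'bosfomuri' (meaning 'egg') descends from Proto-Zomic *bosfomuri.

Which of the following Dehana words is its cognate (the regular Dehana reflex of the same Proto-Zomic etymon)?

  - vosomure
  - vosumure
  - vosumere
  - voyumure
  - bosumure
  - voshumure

vosumure

Dehana: start from *bosfomuri.
  rule 1: no change — bosfomuri
  rule 2 (pre-nasal raising): bosfomuri → bosfumuri
  rule 3 (unconditioned shift): bosfumuri → vosfumuri
  rule 4 (vowel merger): vosfumuri → vosfumure
  rule 5 (unconditioned shift): vosfumure → voshumure
  rule 6 (h-loss): voshumure → vosumure
  ⇒ Dehana vosumure
Only 'vosumure' matches the regular Dehana development of *bosfomuri.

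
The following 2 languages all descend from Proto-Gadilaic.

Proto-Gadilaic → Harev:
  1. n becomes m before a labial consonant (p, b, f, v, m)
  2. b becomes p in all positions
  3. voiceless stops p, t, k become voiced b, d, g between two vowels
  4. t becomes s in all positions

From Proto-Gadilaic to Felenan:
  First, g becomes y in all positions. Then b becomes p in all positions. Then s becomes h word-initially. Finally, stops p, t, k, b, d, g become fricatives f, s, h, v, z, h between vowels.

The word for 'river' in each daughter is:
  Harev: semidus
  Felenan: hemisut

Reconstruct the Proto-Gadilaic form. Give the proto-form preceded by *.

Position 7: Harev has s, Felenan has t. Felenan preserves t here (none of its changes turn any other segment into t), so the proto-segment is *t.
Position 5: Harev has d, Felenan has s. Taking the neighbouring segments as reconstructed: Harev d could go back to *t or *d; Felenan s could go back to *t or *s — the one source consistent with every daughter is *t.
Position 1: Harev has s, Felenan has h. Taking the neighbouring segments as reconstructed: Harev s could go back to *t or *s; Felenan h could go back to *s or *h — the one source consistent with every daughter is *s.
The remaining positions agree across the daughters. Check the candidate against every language:
Harev: *semitut
  semitut (rule 1 does not apply)
  semitut (rule 2 does not apply)
  semitut → semidut   [intervocalic voicing]
  semidut → semidus   [unconditioned shift]
  giving Harev semidus.
Felenan: *semitut
  semitut (rule 1 does not apply)
  semitut (rule 2 does not apply)
  semitut → hemitut   [debuccalisation]
  hemitut → hemisut   [intervocalic lenition]
  giving Felenan hemisut.
Only *semitut yields all of Harev semidus, Felenan hemisut.

*semitut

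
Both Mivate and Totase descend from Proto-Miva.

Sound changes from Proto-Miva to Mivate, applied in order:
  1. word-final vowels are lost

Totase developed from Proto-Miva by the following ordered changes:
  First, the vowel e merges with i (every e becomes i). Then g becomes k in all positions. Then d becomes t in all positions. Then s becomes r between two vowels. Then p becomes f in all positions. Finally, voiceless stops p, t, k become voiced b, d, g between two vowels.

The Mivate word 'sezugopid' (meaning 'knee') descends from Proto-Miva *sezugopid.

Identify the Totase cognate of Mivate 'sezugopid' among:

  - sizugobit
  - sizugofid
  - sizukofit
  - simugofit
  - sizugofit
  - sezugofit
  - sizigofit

Totase: start from *sezugopid.
  rule 1 (vowel merger): sezugopid → sizugopid
  rule 2 (unconditioned shift): sizugopid → sizukopid
  rule 3 (unconditioned shift): sizukopid → sizukopit
  rule 4: no change — sizukopit
  rule 5 (unconditioned shift): sizukopit → sizukofit
  rule 6 (intervocalic voicing): sizukofit → sizugofit
  ⇒ Totase sizugofit
The other candidates each miss or misapply at least one Totase change.

sizugofit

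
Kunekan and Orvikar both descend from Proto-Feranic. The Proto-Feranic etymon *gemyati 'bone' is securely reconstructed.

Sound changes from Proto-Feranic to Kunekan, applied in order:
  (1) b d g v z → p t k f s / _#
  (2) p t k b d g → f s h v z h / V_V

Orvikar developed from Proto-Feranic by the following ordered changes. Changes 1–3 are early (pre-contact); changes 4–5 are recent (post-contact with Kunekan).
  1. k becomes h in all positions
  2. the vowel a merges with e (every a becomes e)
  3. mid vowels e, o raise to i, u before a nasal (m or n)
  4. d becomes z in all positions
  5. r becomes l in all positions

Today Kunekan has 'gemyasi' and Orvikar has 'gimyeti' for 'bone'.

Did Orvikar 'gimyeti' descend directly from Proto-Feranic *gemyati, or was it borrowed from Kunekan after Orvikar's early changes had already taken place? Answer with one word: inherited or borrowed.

inherited

If inherited, *gemyati would pass through all of Orvikar's changes:
Orvikar: *gemyati
  gemyati (rule 1 does not apply)
  gemyati → gemyeti   [vowel merger]
  gemyeti → gimyeti   [pre-nasal raising]
  gimyeti (rule 4 does not apply)
  gimyeti (rule 5 does not apply)
  giving Orvikar gimyeti.
If borrowed from Kunekan 'gemyasi' after the early changes, it would undergo only the recent ones:
  rule 4 (unconditioned shift): no change (gemyasi)
  rule 5 (unconditioned shift): no change (gemyasi)
  ⇒ as a loan: gemyasi
Orvikar 'gimyeti' matches the inherited outcome exactly, so it is an inherited cognate, not a loan.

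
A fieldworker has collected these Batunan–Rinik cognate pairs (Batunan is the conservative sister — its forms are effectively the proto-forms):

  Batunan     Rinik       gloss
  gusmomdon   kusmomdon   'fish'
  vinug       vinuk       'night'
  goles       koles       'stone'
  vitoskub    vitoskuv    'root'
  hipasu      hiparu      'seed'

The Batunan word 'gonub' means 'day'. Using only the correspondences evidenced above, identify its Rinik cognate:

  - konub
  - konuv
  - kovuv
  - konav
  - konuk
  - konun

goles ~ koles — Batunan g corresponds to Rinik k word-initially before a back vowel.
vitoskub ~ vitoskuv — Batunan b corresponds to Rinik v word-finally.
Applying these to Batunan 'gonub':
  gonub → konub   (g→k word-initially before a back vowel)
  konub → konuv   (b→v word-finally)
So the Rinik cognate is 'konuv'.

konuv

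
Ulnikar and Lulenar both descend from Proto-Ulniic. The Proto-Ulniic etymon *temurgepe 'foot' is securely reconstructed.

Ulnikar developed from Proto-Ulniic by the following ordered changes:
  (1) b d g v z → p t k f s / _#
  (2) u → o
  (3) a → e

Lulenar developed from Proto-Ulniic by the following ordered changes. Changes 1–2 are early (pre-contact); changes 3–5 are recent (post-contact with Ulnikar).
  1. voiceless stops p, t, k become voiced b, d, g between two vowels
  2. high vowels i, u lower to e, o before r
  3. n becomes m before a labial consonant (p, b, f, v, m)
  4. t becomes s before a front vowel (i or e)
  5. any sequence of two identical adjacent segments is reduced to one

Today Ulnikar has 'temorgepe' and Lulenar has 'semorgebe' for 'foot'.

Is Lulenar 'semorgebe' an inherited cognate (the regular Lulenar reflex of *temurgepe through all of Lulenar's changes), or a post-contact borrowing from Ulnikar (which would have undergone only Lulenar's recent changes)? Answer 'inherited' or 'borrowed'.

inherited

If inherited, *temurgepe would pass through all of Lulenar's changes:
Lulenar: start from *temurgepe.
  rule 1 (intervocalic voicing): temurgepe → temurgebe
  rule 2 (pre-rhotic lowering): temurgebe → temorgebe
  rule 3: no change — temorgebe
  rule 4 (palatalisation): temorgebe → semorgebe
  rule 5: no change — semorgebe
  ⇒ Lulenar semorgebe
If borrowed from Ulnikar 'temorgepe' after the early changes, it would undergo only the recent ones:
  rule 3 (nasal place assimilation): no change (temorgepe)
  rule 4 (palatalisation): temorgepe → semorgepe
  rule 5 (degemination): no change (semorgepe)
  ⇒ as a loan: semorgepe
Lulenar 'semorgebe' matches the inherited outcome exactly, so it is an inherited cognate, not a loan.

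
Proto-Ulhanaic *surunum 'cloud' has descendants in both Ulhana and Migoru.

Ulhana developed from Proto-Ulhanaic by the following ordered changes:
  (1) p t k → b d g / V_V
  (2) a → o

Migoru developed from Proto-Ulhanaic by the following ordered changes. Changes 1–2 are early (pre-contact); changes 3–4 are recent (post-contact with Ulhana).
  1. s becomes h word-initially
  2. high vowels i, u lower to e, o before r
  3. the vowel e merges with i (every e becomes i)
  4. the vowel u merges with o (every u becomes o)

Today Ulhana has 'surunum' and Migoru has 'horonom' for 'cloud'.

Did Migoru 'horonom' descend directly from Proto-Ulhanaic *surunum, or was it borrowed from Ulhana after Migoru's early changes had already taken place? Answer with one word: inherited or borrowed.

If inherited, *surunum would pass through all of Migoru's changes:
Migoru: *surunum
  surunum → hurunum   [debuccalisation]
  hurunum → horunum   [pre-rhotic lowering]
  horunum (rule 3 does not apply)
  horunum → horonom   [vowel merger]
  giving Migoru horonom.
If borrowed from Ulhana 'surunum' after the early changes, it would undergo only the recent ones:
  rule 3 (vowel merger): no change (surunum)
  rule 4 (vowel merger): surunum → soronom
  ⇒ as a loan: soronom
Migoru 'horonom' matches the inherited outcome exactly, so it is an inherited cognate, not a loan.

inherited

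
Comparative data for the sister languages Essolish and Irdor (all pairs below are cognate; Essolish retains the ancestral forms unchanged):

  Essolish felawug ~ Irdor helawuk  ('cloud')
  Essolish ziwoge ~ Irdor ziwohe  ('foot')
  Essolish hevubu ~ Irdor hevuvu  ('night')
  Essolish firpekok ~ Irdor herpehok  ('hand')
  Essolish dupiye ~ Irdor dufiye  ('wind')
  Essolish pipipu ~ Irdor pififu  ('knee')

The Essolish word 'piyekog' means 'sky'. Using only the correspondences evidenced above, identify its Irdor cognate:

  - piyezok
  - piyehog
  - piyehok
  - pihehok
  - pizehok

piyehok

firpekok ~ herpehok — Essolish k corresponds to Irdor h between vowels (before a back vowel).
felawug ~ helawuk — Essolish g corresponds to Irdor k word-finally.
Applying these to Essolish 'piyekog':
  piyekog → piyehog   (k→h between vowels (before a back vowel))
  piyehog → piyehok   (g→k word-finally)
So the Irdor cognate is 'piyehok'.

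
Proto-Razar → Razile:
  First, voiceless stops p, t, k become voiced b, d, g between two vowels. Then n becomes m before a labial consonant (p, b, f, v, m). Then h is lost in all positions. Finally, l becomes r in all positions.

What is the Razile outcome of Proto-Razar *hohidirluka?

oidirruga

Razile: *hohidirluka
  hohidirluka → hohidirluga   [intervocalic voicing]
  hohidirluga (rule 2 does not apply)
  hohidirluga → oidirluga   [h-loss]
  oidirluga → oidirruga   [unconditioned shift]
  giving Razile oidirruga.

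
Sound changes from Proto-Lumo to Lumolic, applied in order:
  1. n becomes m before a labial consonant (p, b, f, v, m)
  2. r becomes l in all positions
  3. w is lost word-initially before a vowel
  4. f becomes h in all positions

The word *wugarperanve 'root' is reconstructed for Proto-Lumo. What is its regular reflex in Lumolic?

ugalpelamve

Lumolic: *wugarperanve
  wugarperanve → wugarperamve   [nasal place assimilation]
  wugarperamve → wugalpelamve   [unconditioned shift]
  wugalpelamve → ugalpelamve   [glide loss]
  ugalpelamve (rule 4 does not apply)
  giving Lumolic ugalpelamve.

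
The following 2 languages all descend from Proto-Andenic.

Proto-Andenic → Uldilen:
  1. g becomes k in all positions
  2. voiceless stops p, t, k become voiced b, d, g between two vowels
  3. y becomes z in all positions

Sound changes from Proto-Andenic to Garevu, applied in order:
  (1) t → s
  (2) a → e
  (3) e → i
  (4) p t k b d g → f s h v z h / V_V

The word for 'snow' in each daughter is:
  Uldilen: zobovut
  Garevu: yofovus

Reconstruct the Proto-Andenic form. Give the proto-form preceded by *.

*yopovut

Position 1: Uldilen has z, Garevu has y. Garevu preserves y here (none of its changes turn any other segment into y), so the proto-segment is *y.
Position 7: Uldilen has t, Garevu has s. Uldilen preserves t here (none of its changes turn any other segment into t), so the proto-segment is *t.
Position 3: Uldilen has b, Garevu has f. Taking the neighbouring segments as reconstructed: Uldilen b could go back to *p or *b; Garevu f could go back to *p or *f — the one source consistent with every daughter is *p.
Verify the candidate proto-form against each daughter:
Uldilen: *yopovut
  yopovut (rule 1 does not apply)
  yopovut → yobovut   [intervocalic voicing]
  yobovut → zobovut   [unconditioned shift]
  giving Uldilen zobovut.
Garevu: start from *yopovut.
  rule 1 (unconditioned shift): yopovut → yopovus
  rule 2: no change — yopovus
  rule 3: no change — yopovus
  rule 4 (intervocalic lenition): yopovus → yofovus
  ⇒ Garevu yofovus
*yopovut is the unique common source.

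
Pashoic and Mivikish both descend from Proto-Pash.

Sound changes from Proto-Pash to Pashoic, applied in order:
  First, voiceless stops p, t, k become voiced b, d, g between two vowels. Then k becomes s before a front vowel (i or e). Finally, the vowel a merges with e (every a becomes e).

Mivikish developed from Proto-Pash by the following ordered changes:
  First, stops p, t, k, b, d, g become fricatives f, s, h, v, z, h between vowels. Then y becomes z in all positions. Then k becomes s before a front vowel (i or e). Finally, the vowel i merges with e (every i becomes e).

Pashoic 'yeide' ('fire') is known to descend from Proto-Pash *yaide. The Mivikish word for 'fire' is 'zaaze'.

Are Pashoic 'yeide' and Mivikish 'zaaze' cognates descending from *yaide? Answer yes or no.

Derive the expected Mivikish reflex of *yaide:
Mivikish: *yaide
  yaide → yaize   [intervocalic lenition]
  yaize → zaize   [unconditioned shift]
  zaize (rule 3 does not apply)
  zaize → zaeze   [vowel merger]
  giving Mivikish zaeze.
The regular Mivikish reflex would be 'zaeze', but the attested form is 'zaaze'. The correspondence is irregular, so they are not cognates (the Mivikish form has a different source).

no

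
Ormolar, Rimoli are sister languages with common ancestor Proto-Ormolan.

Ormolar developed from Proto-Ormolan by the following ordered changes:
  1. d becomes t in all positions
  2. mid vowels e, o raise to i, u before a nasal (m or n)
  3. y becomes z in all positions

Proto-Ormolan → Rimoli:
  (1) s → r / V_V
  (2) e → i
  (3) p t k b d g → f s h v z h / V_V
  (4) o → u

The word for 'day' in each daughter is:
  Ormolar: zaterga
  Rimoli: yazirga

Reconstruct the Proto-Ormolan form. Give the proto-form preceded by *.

Position 3: Ormolar has t, Rimoli has z. Taking the neighbouring segments as reconstructed: Ormolar t could go back to *t or *d; Rimoli z could go back to *d or *z — the one source consistent with every daughter is *d.
Position 4: Ormolar has e, Rimoli has i. Ormolar preserves e here (none of its changes turn any other segment into e), so the proto-segment is *e.
Continuing position by position gives *yaderga; check it forward:
Ormolar: *yaderga
  yaderga → yaterga   [unconditioned shift]
  yaterga (rule 2 does not apply)
  yaterga → zaterga   [unconditioned shift]
  giving Ormolar zaterga.
Rimoli: *yaderga > yadirga > yazirga  (by vowel merger, intervocalic lenition)
Only *yaderga yields all of Ormolar zaterga, Rimoli yazirga.

*yaderga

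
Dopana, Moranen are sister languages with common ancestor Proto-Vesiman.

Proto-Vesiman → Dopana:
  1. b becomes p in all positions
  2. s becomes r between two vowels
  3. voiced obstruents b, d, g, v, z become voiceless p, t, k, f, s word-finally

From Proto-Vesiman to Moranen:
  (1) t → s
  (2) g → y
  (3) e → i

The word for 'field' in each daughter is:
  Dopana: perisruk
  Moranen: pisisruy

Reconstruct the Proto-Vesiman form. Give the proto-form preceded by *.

*pesisrug

Position 8: Dopana has k, Moranen has y. Taking the neighbouring segments as reconstructed: Dopana k could go back to *k or *g; Moranen y could go back to *g or *y — the one source consistent with every daughter is *g.
Position 2: Dopana has e, Moranen has i. Dopana preserves e here (none of its changes turn any other segment into e), so the proto-segment is *e.
Verify the candidate proto-form against each daughter:
Dopana: start from *pesisrug.
  rule 1: no change — pesisrug
  rule 2 (rhotacism): pesisrug → perisrug
  rule 3 (final devoicing): perisrug → perisruk
  ⇒ Dopana perisruk
Moranen: *pesisrug
  pesisrug (rule 1 does not apply)
  pesisrug → pesisruy   [unconditioned shift]
  pesisruy → pisisruy   [vowel merger]
  giving Moranen pisisruy.
No other proto-form is consistent with every reflex, so the reconstruction is *pesisrug.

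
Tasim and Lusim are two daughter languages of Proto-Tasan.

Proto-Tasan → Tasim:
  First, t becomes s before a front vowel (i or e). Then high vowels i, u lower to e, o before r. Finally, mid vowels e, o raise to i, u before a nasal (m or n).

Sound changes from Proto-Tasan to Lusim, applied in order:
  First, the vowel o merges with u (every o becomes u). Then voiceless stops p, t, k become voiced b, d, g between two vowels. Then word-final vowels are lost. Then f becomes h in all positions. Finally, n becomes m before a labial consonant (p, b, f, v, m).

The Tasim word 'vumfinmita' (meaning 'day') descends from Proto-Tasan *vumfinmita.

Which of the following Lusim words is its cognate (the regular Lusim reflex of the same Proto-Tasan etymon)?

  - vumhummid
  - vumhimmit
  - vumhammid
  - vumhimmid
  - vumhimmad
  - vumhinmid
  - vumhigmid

Lusim: *vumfinmita
  vumfinmita (rule 1 does not apply)
  vumfinmita → vumfinmida   [intervocalic voicing]
  vumfinmida → vumfinmid   [apocope]
  vumfinmid → vumhinmid   [unconditioned shift]
  vumhinmid → vumhimmid   [nasal place assimilation]
  giving Lusim vumhimmid.
Only 'vumhimmid' matches the regular Lusim development of *vumfinmita.

vumhimmid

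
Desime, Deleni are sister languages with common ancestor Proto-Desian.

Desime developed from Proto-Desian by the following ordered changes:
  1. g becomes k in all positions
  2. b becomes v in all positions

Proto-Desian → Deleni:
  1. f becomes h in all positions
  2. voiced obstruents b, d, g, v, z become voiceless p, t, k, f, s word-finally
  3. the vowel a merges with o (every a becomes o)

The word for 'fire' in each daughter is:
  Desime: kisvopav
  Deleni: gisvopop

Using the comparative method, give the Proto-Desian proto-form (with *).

Position 8: Desime has v, Deleni has p. Taking the neighbouring segments as reconstructed: Desime v could go back to *b or *v; Deleni p could go back to *p or *b — the one source consistent with every daughter is *b.
Position 1: Desime has k, Deleni has g. Deleni preserves g here (none of its changes turn any other segment into g), so the proto-segment is *g.
Verify the candidate proto-form against each daughter:
Desime: start from *gisvopab.
  rule 1 (unconditioned shift): gisvopab → kisvopab
  rule 2 (unconditioned shift): kisvopab → kisvopav
  ⇒ Desime kisvopav
Deleni: *gisvopab > gisvopap > gisvopop  (by final devoicing, vowel merger)
No other proto-form is consistent with every reflex, so the reconstruction is *gisvopab.

*gisvopab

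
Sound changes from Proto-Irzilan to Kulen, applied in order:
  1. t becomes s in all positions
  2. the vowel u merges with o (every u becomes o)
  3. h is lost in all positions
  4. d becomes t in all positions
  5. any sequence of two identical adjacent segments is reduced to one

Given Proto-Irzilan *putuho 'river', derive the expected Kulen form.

poso

Kulen: *putuho
  putuho → pusuho   [unconditioned shift]
  pusuho → posoho   [vowel merger]
  posoho → posoo   [h-loss]
  posoo (rule 4 does not apply)
  posoo → poso   [degemination]
  giving Kulen poso.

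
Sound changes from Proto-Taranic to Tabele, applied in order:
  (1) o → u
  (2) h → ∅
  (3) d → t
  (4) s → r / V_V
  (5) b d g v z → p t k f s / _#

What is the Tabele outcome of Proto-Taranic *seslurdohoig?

Tabele: *seslurdohoig > seslurduhuig > seslurduuig > seslurtuuig > seslurtuuik  (by vowel merger, h-loss, unconditioned shift, final devoicing)

seslurtuuik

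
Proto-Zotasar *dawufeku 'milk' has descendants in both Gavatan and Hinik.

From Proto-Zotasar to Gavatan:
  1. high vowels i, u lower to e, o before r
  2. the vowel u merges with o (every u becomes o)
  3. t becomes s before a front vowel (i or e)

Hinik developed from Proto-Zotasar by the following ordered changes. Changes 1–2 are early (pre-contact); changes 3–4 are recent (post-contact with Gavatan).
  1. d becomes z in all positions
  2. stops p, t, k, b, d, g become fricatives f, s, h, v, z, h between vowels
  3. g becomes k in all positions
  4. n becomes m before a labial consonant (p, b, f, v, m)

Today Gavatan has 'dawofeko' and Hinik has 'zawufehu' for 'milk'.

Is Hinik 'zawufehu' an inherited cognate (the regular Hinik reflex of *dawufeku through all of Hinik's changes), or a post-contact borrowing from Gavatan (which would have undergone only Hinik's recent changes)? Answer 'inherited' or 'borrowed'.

If inherited, *dawufeku would pass through all of Hinik's changes:
Hinik: start from *dawufeku.
  rule 1 (unconditioned shift): dawufeku → zawufeku
  rule 2 (intervocalic lenition): zawufeku → zawufehu
  rule 3: no change — zawufehu
  rule 4: no change — zawufehu
  ⇒ Hinik zawufehu
If borrowed from Gavatan 'dawofeko' after the early changes, it would undergo only the recent ones:
  rule 3 (unconditioned shift): no change (dawofeko)
  rule 4 (nasal place assimilation): no change (dawofeko)
  ⇒ as a loan: dawofeko
Hinik 'zawufehu' matches the inherited outcome exactly, so it is an inherited cognate, not a loan.

inherited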